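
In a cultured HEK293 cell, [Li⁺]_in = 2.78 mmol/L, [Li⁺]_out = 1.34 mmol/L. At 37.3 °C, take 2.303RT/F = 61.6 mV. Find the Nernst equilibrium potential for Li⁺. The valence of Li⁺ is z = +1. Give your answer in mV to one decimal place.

-19.5 mV

E = (61.6/z) · log₁₀([Li⁺]_out/[Li⁺]_in) with z = +1.
= (61.6/1) · log₁₀(1.34/2.78) = 61.60 · log₁₀(0.482)
= 61.60 · (-0.3169) = -19.52 mV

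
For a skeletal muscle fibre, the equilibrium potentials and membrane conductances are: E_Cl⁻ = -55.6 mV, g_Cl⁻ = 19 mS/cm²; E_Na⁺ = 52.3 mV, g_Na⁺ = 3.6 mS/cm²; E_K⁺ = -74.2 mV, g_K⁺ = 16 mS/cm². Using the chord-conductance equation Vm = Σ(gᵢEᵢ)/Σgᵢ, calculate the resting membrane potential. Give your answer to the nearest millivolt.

-53 mV

Σ gᵢEᵢ = 19·(-55.6) + 3.6·(52.3) + 16·(-74.2) = -2055.32
Σ gᵢ = 19 + 3.6 + 16 = 38.6
Vm = -2055.32 / 38.6 = -53.25 mV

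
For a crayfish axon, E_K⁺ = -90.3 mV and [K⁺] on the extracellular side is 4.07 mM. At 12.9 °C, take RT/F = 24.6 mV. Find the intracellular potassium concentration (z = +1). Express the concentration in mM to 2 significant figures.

160 mM

Nernst: E = (24.6/1) · ln([out]/[in]), so ln([out]/[in]) = -90.3 × 1 / 24.6 = -3.6707.
[out]/[in] = e^(-3.6707) = 0.02546.
[in] = 4.07 / 0.02546 = 159.9 mM.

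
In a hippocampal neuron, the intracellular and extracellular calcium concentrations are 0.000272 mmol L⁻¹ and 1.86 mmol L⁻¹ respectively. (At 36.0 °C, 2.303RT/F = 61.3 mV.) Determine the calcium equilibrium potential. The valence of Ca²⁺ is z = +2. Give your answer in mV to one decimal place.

117.5 mV

E = (61.3/z) · log₁₀([Ca²⁺]_out/[Ca²⁺]_in) with z = +2.
= (61.3/2) · log₁₀(1.86/0.000272) = 30.65 · log₁₀(6838)
= 30.65 · (3.8349) = 117.54 mV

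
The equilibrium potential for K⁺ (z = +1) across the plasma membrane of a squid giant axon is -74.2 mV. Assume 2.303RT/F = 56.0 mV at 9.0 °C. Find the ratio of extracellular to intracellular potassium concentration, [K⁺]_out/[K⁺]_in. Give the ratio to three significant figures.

0.0473

log₁₀([out]/[in]) = E·z/(56.0) = -74.2 × 1 / 56.0 = -1.3250
[out]/[in] = 10^(-1.3250) = 0.04732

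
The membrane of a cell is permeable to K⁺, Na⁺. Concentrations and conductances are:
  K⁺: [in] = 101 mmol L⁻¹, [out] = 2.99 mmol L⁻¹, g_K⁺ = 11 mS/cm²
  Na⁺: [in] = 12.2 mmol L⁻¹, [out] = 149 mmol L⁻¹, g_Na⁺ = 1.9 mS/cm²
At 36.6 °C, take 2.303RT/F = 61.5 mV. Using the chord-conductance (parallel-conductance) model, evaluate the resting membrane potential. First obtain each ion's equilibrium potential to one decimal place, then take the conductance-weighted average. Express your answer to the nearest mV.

-70 mV

E_K⁺ = (61.5/1)·log₁₀(2.99/101) = -94.0 mV
E_Na⁺ = (61.5/1)·log₁₀(149/12.2) = 66.8 mV
Vm = (Σ gᵢEᵢ)/(Σ gᵢ) = (11·-94.0 + 1.9·66.8) / (11 + 1.9)
= -907.08 / 12.9 = -70.32 mV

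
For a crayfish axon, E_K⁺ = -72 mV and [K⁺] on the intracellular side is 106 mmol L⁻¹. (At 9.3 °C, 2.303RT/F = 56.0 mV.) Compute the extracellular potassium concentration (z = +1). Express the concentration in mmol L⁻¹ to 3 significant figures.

Nernst: E = (56.0/1) · log₁₀([out]/[in]), so log₁₀([out]/[in]) = -72.0 × 1 / 56.0 = -1.2857.
[out]/[in] = 10^(-1.2857) = 0.05179.
[out] = 0.05179 × 106 = 5.49 mmol L⁻¹.

5.49 mmol L⁻¹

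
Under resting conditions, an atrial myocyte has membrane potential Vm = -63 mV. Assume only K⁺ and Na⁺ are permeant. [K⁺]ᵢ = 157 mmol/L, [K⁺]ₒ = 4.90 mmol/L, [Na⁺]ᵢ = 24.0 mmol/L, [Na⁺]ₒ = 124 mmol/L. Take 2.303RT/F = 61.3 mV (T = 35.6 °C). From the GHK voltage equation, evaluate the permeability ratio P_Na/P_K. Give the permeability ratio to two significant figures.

Let α = P_Na/P_K. GHK: Vm = 61.3·log₁₀[(Kₒ + α·Naₒ)/(Kᵢ + α·Naᵢ)].
10^(Vm/61.3) = 10^(-63.0/61.3) = 0.093814
So 0.093814·(Kᵢ + α·Naᵢ) = Kₒ + α·Naₒ → α = (0.093814·157.0 − 4.9) / (124.0 − 0.093814·24.0)
α = (14.73 − 4.9) / (124.0 − 2.252) = 9.829/121.7 = 0.08073

0.081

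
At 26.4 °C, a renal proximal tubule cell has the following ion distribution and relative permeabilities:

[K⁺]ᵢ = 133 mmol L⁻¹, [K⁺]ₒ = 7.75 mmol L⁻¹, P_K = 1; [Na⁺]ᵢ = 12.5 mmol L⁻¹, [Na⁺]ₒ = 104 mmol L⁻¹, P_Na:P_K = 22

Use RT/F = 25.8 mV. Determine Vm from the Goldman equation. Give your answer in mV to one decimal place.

44.6 mV

Vm = 25.8 · ln[(Σ P·[cation]ₒ + Σ P·[anion]ᵢ) / (Σ P·[cation]ᵢ + Σ P·[anion]ₒ)]
Numerator = 1×7.75 + 22×104 = 2296
Denominator = 1×133 + 22×12.5 = 408
Vm = 25.8 · ln(5.6268) = 25.8 × (1.7275) = 44.57 mV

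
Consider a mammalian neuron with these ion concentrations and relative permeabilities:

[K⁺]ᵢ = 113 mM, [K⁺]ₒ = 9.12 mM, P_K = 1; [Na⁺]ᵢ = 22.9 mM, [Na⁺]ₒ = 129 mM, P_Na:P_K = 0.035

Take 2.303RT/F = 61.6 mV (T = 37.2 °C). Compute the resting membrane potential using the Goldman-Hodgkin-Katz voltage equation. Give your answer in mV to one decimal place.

-56.8 mV

Vm = 61.6 · log₁₀[(Σ P·[cation]ₒ + Σ P·[anion]ᵢ) / (Σ P·[cation]ᵢ + Σ P·[anion]ₒ)]
Numerator = 1×9.12 + 0.035×129 = 13.63
Denominator = 1×113 + 0.035×22.9 = 113.8
Vm = 61.6 · log₁₀(0.11981) = 61.6 × (-0.9215) = -56.76 mV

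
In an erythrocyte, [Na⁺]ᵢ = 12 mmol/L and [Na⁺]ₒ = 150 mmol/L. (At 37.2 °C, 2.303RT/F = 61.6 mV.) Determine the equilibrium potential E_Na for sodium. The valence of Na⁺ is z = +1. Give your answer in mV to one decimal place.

67.6 mV

E = (61.6/z) · log₁₀([Na⁺]_out/[Na⁺]_in) with z = +1.
= (61.6/1) · log₁₀(150/12) = 61.60 · log₁₀(12.5)
= 61.60 · (1.0969) = 67.57 mV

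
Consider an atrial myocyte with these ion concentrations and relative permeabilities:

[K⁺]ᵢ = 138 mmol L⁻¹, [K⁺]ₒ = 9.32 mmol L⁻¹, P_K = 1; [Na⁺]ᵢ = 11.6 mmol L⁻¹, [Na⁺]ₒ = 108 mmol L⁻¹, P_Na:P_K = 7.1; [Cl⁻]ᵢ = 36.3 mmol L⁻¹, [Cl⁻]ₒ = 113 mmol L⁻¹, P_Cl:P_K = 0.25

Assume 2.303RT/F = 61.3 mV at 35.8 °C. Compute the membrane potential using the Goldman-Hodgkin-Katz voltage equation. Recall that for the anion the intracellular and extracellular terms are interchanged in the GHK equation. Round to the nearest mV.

Vm = 61.3 · log₁₀[(Σ P·[cation]ₒ + Σ P·[anion]ᵢ) / (Σ P·[cation]ᵢ + Σ P·[anion]ₒ)]
Numerator = 1×9.32 + 7.1×108 + 0.25×36.3 = 785.2
Denominator = 1×138 + 7.1×11.6 + 0.25×113 = 248.6
Vm = 61.3 · log₁₀(3.1583) = 61.3 × (0.4995) = 30.62 mV

31 mV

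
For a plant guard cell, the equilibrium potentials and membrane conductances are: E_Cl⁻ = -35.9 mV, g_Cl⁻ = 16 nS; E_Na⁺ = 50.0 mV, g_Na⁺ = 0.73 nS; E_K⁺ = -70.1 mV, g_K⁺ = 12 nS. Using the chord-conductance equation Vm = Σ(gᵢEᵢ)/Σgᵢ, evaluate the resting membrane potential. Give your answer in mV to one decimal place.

Σ gᵢEᵢ = 16·(-35.9) + 0.73·(50.0) + 12·(-70.1) = -1379.10
Σ gᵢ = 16 + 0.73 + 12 = 28.73
Vm = -1379.10 / 28.73 = -48.00 mV

-48.0 mV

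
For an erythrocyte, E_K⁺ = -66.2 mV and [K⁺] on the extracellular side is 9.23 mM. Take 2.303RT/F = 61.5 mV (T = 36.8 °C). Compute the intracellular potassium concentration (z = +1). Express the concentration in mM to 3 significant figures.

Nernst: E = (61.5/1) · log₁₀([out]/[in]), so log₁₀([out]/[in]) = -66.2 × 1 / 61.5 = -1.0764.
[out]/[in] = 10^(-1.0764) = 0.08386.
[in] = 9.23 / 0.08386 = 110.1 mM.

110 mM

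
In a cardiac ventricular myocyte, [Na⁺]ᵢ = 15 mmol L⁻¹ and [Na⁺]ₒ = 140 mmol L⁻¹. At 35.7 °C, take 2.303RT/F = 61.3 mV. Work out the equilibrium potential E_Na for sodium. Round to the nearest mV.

59 mV

E = (61.3/z) · log₁₀([Na⁺]_out/[Na⁺]_in) with z = +1.
= (61.3/1) · log₁₀(140/15) = 61.30 · log₁₀(9.333)
= 61.30 · (0.9700) = 59.46 mV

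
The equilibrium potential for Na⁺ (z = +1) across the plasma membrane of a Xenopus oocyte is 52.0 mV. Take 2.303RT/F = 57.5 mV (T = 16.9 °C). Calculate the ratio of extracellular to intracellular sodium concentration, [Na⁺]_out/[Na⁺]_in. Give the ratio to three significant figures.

log₁₀([out]/[in]) = E·z/(57.5) = 52.0 × 1 / 57.5 = 0.9043
[out]/[in] = 10^(0.9043) = 8.023

8.02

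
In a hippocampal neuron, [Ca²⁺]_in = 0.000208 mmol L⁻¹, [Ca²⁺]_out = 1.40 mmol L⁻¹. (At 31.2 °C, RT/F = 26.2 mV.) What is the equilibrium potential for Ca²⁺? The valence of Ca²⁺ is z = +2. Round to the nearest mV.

E = (26.2/z) · ln([Ca²⁺]_out/[Ca²⁺]_in) with z = +2.
= (26.2/2) · ln(1.40/0.000208) = 13.10 · ln(6731)
= 13.10 · (8.8144) = 115.47 mV

115 mV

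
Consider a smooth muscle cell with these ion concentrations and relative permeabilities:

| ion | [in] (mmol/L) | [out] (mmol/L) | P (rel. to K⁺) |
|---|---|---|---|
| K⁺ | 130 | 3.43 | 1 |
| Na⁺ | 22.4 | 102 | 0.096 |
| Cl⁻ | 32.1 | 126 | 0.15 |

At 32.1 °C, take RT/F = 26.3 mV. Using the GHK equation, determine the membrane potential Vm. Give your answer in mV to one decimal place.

Vm = 26.3 · ln[(Σ P·[cation]ₒ + Σ P·[anion]ᵢ) / (Σ P·[cation]ᵢ + Σ P·[anion]ₒ)]
Numerator = 1×3.43 + 0.096×102 + 0.15×32.1 = 18.04
Denominator = 1×130 + 0.096×22.4 + 0.15×126 = 151.1
Vm = 26.3 · ln(0.11941) = 26.3 × (-2.1252) = -55.89 mV

-55.9 mV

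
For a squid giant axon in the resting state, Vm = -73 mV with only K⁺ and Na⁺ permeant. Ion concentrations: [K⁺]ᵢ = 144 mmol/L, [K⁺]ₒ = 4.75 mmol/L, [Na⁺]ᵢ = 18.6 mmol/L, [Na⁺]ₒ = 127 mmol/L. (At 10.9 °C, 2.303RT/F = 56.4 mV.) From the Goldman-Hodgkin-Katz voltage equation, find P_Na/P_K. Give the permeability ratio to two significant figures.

Let α = P_Na/P_K. GHK: Vm = 56.4·log₁₀[(Kₒ + α·Naₒ)/(Kᵢ + α·Naᵢ)].
10^(Vm/56.4) = 10^(-73.0/56.4) = 0.050778
So 0.050778·(Kᵢ + α·Naᵢ) = Kₒ + α·Naₒ → α = (0.050778·144.0 − 4.75) / (127.0 − 0.050778·18.6)
α = (7.312 − 4.75) / (127.0 − 0.9445) = 2.562/126.1 = 0.02032

0.020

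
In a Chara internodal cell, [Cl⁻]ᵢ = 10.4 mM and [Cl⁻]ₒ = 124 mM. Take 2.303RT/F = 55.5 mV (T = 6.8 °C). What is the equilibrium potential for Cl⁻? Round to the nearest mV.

-60 mV

E = (55.5/z) · log₁₀([Cl⁻]_out/[Cl⁻]_in) with z = -1.
For an anion, dividing by z = -1 reverses the sign.
= (55.5/-1) · log₁₀(124/10.4) = -55.50 · log₁₀(11.92)
= -55.50 · (1.0764) = -59.74 mV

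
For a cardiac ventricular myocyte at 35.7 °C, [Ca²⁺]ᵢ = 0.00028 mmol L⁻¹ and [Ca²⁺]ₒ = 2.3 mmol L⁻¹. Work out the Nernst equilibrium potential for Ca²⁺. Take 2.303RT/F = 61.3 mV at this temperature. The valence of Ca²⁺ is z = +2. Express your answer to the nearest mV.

E = (61.3/z) · log₁₀([Ca²⁺]_out/[Ca²⁺]_in) with z = +2.
= (61.3/2) · log₁₀(2.3/0.00028) = 30.65 · log₁₀(8214)
= 30.65 · (3.9146) = 119.98 mV

120 mV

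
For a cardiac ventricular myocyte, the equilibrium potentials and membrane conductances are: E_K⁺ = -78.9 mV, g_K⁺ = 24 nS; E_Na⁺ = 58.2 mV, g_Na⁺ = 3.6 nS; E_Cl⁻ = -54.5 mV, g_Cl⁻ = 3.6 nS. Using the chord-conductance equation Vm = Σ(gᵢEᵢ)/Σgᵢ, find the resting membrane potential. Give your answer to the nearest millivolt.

-60 mV

Σ gᵢEᵢ = 24·(-78.9) + 3.6·(58.2) + 3.6·(-54.5) = -1880.28
Σ gᵢ = 24 + 3.6 + 3.6 = 31.2
Vm = -1880.28 / 31.2 = -60.27 mV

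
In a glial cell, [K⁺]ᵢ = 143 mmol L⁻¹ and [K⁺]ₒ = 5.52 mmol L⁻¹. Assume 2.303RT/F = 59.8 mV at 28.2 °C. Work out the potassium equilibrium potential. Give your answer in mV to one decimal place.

-84.5 mV

E = (59.8/z) · log₁₀([K⁺]_out/[K⁺]_in) with z = +1.
= (59.8/1) · log₁₀(5.52/143) = 59.80 · log₁₀(0.0386)
= 59.80 · (-1.4134) = -84.52 mV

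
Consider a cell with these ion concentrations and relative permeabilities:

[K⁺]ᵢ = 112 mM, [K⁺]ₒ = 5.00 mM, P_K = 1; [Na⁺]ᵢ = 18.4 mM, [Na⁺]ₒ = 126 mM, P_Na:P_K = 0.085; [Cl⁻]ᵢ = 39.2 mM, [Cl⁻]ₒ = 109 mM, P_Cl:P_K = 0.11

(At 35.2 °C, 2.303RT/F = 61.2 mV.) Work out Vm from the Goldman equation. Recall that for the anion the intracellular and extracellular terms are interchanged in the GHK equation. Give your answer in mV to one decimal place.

-48.8 mV

Vm = 61.2 · log₁₀[(Σ P·[cation]ₒ + Σ P·[anion]ᵢ) / (Σ P·[cation]ᵢ + Σ P·[anion]ₒ)]
Numerator = 1×5.00 + 0.085×126 + 0.11×39.2 = 20.02
Denominator = 1×112 + 0.085×18.4 + 0.11×109 = 125.6
Vm = 61.2 · log₁₀(0.15947) = 61.2 × (-0.7973) = -48.80 mV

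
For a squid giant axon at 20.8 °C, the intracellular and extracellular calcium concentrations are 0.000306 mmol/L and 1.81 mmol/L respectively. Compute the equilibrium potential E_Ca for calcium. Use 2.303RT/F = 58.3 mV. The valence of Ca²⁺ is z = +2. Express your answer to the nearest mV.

110 mV

E = (58.3/z) · log₁₀([Ca²⁺]_out/[Ca²⁺]_in) with z = +2.
= (58.3/2) · log₁₀(1.81/0.000306) = 29.15 · log₁₀(5915)
= 29.15 · (3.7720) = 109.95 mV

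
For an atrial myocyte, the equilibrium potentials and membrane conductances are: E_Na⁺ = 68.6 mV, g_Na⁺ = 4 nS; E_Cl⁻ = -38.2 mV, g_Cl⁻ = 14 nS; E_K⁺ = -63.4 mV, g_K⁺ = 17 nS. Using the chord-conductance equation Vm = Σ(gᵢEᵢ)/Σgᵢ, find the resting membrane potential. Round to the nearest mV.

-38 mV

Σ gᵢEᵢ = 4·(68.6) + 14·(-38.2) + 17·(-63.4) = -1338.20
Σ gᵢ = 4 + 14 + 17 = 35
Vm = -1338.20 / 35 = -38.23 mV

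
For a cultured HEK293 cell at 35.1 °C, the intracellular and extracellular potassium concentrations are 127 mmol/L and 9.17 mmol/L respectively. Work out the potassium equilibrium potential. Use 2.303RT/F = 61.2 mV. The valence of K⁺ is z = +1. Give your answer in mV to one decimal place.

-69.9 mV

E = (61.2/z) · log₁₀([K⁺]_out/[K⁺]_in) with z = +1.
= (61.2/1) · log₁₀(9.17/127) = 61.20 · log₁₀(0.0722)
= 61.20 · (-1.1414) = -69.86 mV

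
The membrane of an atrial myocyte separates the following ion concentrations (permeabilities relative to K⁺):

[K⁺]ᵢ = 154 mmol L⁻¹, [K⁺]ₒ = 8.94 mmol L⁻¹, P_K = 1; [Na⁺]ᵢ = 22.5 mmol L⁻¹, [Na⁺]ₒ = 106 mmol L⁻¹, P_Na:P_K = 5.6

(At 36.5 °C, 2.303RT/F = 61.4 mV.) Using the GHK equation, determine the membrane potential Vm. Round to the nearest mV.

Vm = 61.4 · log₁₀[(Σ P·[cation]ₒ + Σ P·[anion]ᵢ) / (Σ P·[cation]ᵢ + Σ P·[anion]ₒ)]
Numerator = 1×8.94 + 5.6×106 = 602.5
Denominator = 1×154 + 5.6×22.5 = 280
Vm = 61.4 · log₁₀(2.1519) = 61.4 × (0.3328) = 20.44 mV

20 mV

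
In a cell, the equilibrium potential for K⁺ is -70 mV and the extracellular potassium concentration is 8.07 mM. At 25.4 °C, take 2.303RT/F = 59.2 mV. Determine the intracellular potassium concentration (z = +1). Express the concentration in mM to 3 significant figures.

123 mM

Nernst: E = (59.2/1) · log₁₀([out]/[in]), so log₁₀([out]/[in]) = -70.0 × 1 / 59.2 = -1.1824.
[out]/[in] = 10^(-1.1824) = 0.0657.
[in] = 8.07 / 0.0657 = 122.8 mM.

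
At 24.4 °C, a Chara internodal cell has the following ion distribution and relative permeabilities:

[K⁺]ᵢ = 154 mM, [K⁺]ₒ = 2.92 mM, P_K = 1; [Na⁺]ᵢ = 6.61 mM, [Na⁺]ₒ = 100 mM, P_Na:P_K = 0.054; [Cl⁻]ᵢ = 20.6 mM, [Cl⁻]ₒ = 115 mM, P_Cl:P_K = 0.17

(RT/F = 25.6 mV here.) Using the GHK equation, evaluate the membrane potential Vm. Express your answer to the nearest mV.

-69 mV

Vm = 25.6 · ln[(Σ P·[cation]ₒ + Σ P·[anion]ᵢ) / (Σ P·[cation]ᵢ + Σ P·[anion]ₒ)]
Numerator = 1×2.92 + 0.054×100 + 0.17×20.6 = 11.82
Denominator = 1×154 + 0.054×6.61 + 0.17×115 = 173.9
Vm = 25.6 · ln(0.067979) = 25.6 × (-2.6886) = -68.83 mV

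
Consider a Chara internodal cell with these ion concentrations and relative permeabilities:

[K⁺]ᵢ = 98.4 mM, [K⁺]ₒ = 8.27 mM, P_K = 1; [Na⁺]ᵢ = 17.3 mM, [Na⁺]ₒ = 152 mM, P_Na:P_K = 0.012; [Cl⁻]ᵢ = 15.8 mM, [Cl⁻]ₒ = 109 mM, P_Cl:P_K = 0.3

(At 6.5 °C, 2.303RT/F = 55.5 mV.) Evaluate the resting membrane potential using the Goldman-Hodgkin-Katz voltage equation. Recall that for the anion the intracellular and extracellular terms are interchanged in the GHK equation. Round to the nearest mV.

-53 mV

Vm = 55.5 · log₁₀[(Σ P·[cation]ₒ + Σ P·[anion]ᵢ) / (Σ P·[cation]ᵢ + Σ P·[anion]ₒ)]
Numerator = 1×8.27 + 0.012×152 + 0.3×15.8 = 14.83
Denominator = 1×98.4 + 0.012×17.3 + 0.3×109 = 131.3
Vm = 55.5 · log₁₀(0.11297) = 55.5 × (-0.9470) = -52.56 mV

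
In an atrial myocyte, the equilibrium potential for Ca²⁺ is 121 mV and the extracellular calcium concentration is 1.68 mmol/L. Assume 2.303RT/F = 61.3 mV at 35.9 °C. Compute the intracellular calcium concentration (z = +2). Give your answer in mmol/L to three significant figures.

0.000189 mmol/L

Nernst: E = (61.3/2) · log₁₀([out]/[in]), so log₁₀([out]/[in]) = 121.0 × 2 / 61.3 = 3.9478.
[out]/[in] = 10^(3.9478) = 8867.
[in] = 1.68 / 8867 = 0.0001895 mmol/L.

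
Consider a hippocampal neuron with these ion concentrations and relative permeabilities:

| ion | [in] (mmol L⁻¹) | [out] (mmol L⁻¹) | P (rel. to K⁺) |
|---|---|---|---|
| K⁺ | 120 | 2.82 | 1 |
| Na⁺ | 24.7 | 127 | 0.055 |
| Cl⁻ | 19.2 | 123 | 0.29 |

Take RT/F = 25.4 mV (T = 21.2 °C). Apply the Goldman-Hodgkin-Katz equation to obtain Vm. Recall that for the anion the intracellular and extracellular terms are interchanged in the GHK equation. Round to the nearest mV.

Vm = 25.4 · ln[(Σ P·[cation]ₒ + Σ P·[anion]ᵢ) / (Σ P·[cation]ᵢ + Σ P·[anion]ₒ)]
Numerator = 1×2.82 + 0.055×127 + 0.29×19.2 = 15.37
Denominator = 1×120 + 0.055×24.7 + 0.29×123 = 157
Vm = 25.4 · ln(0.097899) = 25.4 × (-2.3238) = -59.02 mV

-59 mV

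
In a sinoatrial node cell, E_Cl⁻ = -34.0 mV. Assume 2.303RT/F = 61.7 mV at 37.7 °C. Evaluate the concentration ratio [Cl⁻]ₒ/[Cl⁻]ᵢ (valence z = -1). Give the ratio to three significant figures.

log₁₀([out]/[in]) = E·z/(61.7) = -34.0 × -1 / 61.7 = 0.5511
[out]/[in] = 10^(0.5511) = 3.557

3.56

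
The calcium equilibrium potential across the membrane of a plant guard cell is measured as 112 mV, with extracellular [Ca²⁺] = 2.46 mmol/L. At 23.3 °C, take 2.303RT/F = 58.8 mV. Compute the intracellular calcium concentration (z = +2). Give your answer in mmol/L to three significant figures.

0.000381 mmol/L

Nernst: E = (58.8/2) · log₁₀([out]/[in]), so log₁₀([out]/[in]) = 112.0 × 2 / 58.8 = 3.8095.
[out]/[in] = 10^(3.8095) = 6449.
[in] = 2.46 / 6449 = 0.0003814 mmol/L.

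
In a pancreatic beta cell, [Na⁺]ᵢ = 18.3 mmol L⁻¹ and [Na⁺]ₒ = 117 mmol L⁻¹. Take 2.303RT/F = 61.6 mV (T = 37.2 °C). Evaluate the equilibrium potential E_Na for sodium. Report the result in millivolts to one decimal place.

E = (61.6/z) · log₁₀([Na⁺]_out/[Na⁺]_in) with z = +1.
= (61.6/1) · log₁₀(117/18.3) = 61.60 · log₁₀(6.393)
= 61.60 · (0.8057) = 49.63 mV

49.6 mV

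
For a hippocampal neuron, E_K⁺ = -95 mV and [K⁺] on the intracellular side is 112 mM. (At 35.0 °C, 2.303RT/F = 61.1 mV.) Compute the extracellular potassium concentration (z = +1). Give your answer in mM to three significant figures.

3.12 mM

Nernst: E = (61.1/1) · log₁₀([out]/[in]), so log₁₀([out]/[in]) = -95.0 × 1 / 61.1 = -1.5548.
[out]/[in] = 10^(-1.5548) = 0.02787.
[out] = 0.02787 × 112 = 3.122 mM.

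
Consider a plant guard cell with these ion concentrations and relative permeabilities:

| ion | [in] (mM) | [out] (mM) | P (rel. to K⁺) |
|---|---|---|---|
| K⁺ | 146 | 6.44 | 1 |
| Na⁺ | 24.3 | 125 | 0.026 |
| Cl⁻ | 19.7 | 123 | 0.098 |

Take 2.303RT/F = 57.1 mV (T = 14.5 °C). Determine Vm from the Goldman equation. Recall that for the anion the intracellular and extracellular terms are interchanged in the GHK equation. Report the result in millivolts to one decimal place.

Vm = 57.1 · log₁₀[(Σ P·[cation]ₒ + Σ P·[anion]ᵢ) / (Σ P·[cation]ᵢ + Σ P·[anion]ₒ)]
Numerator = 1×6.44 + 0.026×125 + 0.098×19.7 = 11.62
Denominator = 1×146 + 0.026×24.3 + 0.098×123 = 158.7
Vm = 57.1 · log₁₀(0.07323) = 57.1 × (-1.1353) = -64.83 mV

-64.8 mV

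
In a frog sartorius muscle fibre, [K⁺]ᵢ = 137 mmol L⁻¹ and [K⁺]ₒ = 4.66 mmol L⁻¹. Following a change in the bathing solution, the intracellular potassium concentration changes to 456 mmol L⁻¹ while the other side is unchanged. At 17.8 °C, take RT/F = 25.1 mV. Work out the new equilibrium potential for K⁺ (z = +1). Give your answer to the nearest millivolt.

-115 mV

After the shift: [K⁺]_out = 4.66, [K⁺]_in = 456 mmol L⁻¹.
E_new = (25.1/1)·ln(4.66/456) = 25.10 · (-4.5835) = -115.05 mV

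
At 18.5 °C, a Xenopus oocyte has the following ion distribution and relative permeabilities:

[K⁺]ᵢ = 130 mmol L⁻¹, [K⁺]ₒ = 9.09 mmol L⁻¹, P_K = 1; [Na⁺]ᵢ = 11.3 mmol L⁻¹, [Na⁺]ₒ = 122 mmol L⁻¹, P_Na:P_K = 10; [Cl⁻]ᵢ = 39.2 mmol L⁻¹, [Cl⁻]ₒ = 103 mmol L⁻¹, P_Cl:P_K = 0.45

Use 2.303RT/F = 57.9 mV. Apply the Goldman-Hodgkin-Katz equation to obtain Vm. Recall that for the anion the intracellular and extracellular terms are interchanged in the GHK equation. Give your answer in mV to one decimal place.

36.7 mV

Vm = 57.9 · log₁₀[(Σ P·[cation]ₒ + Σ P·[anion]ᵢ) / (Σ P·[cation]ᵢ + Σ P·[anion]ₒ)]
Numerator = 1×9.09 + 10×122 + 0.45×39.2 = 1247
Denominator = 1×130 + 10×11.3 + 0.45×103 = 289.4
Vm = 57.9 · log₁₀(4.3087) = 57.9 × (0.6343) = 36.73 mV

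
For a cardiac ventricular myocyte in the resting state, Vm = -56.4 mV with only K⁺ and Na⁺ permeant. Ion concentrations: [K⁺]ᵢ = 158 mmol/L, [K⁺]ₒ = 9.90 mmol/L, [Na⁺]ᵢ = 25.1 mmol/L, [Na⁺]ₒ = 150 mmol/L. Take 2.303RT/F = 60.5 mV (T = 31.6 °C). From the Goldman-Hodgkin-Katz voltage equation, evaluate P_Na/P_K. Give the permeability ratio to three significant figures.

0.0583

Let α = P_Na/P_K. GHK: Vm = 60.5·log₁₀[(Kₒ + α·Naₒ)/(Kᵢ + α·Naᵢ)].
10^(Vm/60.5) = 10^(-56.4/60.5) = 0.11689
So 0.11689·(Kᵢ + α·Naᵢ) = Kₒ + α·Naₒ → α = (0.11689·158.0 − 9.9) / (150.0 − 0.11689·25.1)
α = (18.47 − 9.9) / (150.0 − 2.934) = 8.568/147.1 = 0.05826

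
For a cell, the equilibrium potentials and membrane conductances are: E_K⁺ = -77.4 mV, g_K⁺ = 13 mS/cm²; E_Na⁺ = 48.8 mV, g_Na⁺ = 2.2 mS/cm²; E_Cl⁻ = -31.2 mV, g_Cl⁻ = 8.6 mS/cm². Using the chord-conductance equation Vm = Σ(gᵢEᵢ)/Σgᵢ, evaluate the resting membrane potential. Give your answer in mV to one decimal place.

Σ gᵢEᵢ = 13·(-77.4) + 2.2·(48.8) + 8.6·(-31.2) = -1167.16
Σ gᵢ = 13 + 2.2 + 8.6 = 23.8
Vm = -1167.16 / 23.8 = -49.04 mV

-49.0 mV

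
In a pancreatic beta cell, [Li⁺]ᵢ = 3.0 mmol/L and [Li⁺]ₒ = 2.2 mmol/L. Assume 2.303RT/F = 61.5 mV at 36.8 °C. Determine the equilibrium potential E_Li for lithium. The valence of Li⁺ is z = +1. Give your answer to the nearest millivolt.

E = (61.5/z) · log₁₀([Li⁺]_out/[Li⁺]_in) with z = +1.
= (61.5/1) · log₁₀(2.2/3.0) = 61.50 · log₁₀(0.7333)
= 61.50 · (-0.1347) = -8.28 mV

-8 mV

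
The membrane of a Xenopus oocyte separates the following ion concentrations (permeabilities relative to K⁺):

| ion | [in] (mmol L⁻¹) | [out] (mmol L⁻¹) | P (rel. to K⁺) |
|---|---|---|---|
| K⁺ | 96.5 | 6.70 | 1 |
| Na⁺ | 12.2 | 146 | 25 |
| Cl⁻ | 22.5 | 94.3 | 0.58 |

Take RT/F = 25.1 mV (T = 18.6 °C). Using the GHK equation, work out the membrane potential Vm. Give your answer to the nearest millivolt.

Vm = 25.1 · ln[(Σ P·[cation]ₒ + Σ P·[anion]ᵢ) / (Σ P·[cation]ᵢ + Σ P·[anion]ₒ)]
Numerator = 1×6.70 + 25×146 + 0.58×22.5 = 3670
Denominator = 1×96.5 + 25×12.2 + 0.58×94.3 = 456.2
Vm = 25.1 · ln(8.0443) = 25.1 × (2.0850) = 52.33 mV

52 mV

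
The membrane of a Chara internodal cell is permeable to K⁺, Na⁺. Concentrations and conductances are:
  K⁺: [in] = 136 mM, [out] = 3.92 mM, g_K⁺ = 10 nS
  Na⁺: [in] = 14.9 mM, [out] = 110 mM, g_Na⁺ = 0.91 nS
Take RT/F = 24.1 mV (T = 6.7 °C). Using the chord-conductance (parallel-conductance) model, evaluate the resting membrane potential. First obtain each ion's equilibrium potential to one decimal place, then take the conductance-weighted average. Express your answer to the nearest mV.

-74 mV

E_K⁺ = (24.1/1)·ln(3.92/136) = -85.5 mV
E_Na⁺ = (24.1/1)·ln(110/14.9) = 48.2 mV
Vm = (Σ gᵢEᵢ)/(Σ gᵢ) = (10·-85.5 + 0.91·48.2) / (10 + 0.91)
= -811.14 / 10.91 = -74.35 mV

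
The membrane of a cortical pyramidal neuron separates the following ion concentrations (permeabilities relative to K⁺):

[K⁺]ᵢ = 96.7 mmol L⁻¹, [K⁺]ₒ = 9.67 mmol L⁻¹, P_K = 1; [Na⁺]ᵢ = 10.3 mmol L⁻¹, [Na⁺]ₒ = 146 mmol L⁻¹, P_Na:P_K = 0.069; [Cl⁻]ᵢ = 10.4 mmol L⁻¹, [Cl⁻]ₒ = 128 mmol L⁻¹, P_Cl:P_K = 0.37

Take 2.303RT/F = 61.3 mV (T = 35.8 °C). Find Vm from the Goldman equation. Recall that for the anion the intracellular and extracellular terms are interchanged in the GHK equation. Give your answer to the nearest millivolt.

Vm = 61.3 · log₁₀[(Σ P·[cation]ₒ + Σ P·[anion]ᵢ) / (Σ P·[cation]ᵢ + Σ P·[anion]ₒ)]
Numerator = 1×9.67 + 0.069×146 + 0.37×10.4 = 23.59
Denominator = 1×96.7 + 0.069×10.3 + 0.37×128 = 144.8
Vm = 61.3 · log₁₀(0.16296) = 61.3 × (-0.7879) = -48.30 mV

-48 mV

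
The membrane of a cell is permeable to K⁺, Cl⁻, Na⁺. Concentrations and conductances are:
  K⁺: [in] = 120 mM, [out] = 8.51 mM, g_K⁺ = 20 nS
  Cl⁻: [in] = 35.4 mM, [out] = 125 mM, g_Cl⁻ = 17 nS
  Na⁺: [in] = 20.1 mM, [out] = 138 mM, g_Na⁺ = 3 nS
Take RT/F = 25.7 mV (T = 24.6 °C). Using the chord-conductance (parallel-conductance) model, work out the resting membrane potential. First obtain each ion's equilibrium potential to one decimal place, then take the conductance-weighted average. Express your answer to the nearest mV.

E_K⁺ = (25.7/1)·ln(8.51/120) = -68.0 mV
E_Cl⁻ = (25.7/-1)·ln(125/35.4) = -32.4 mV
E_Na⁺ = (25.7/1)·ln(138/20.1) = 49.5 mV
Vm = (Σ gᵢEᵢ)/(Σ gᵢ) = (20·-68.0 + 17·-32.4 + 3·49.5) / (20 + 17 + 3)
= -1762.30 / 40 = -44.06 mV

-44 mV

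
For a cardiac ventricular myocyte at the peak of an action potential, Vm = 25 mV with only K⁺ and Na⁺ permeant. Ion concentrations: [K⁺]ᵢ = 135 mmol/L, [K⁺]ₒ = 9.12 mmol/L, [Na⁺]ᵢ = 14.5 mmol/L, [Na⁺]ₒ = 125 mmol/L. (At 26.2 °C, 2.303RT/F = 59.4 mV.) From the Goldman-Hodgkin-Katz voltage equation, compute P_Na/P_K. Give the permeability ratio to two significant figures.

4.0

Let α = P_Na/P_K. GHK: Vm = 59.4·log₁₀[(Kₒ + α·Naₒ)/(Kᵢ + α·Naᵢ)].
10^(Vm/59.4) = 10^(25.0/59.4) = 2.6356
So 2.6356·(Kᵢ + α·Naᵢ) = Kₒ + α·Naₒ → α = (2.6356·135.0 − 9.12) / (125.0 − 2.6356·14.5)
α = (355.8 − 9.12) / (125.0 − 38.22) = 346.7/86.78 = 3.995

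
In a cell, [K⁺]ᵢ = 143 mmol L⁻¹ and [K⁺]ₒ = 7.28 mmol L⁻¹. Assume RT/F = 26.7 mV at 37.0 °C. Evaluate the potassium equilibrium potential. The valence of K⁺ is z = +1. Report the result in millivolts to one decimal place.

E = (26.7/z) · ln([K⁺]_out/[K⁺]_in) with z = +1.
= (26.7/1) · ln(7.28/143) = 26.70 · ln(0.05091)
= 26.70 · (-2.9777) = -79.50 mV

-79.5 mV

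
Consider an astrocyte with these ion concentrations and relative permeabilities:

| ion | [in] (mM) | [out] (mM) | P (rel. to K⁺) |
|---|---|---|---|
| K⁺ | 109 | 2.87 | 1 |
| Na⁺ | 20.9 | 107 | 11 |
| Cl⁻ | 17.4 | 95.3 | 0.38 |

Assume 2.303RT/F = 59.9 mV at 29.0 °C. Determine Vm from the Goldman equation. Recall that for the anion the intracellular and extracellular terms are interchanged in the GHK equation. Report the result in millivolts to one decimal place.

30.0 mV

Vm = 59.9 · log₁₀[(Σ P·[cation]ₒ + Σ P·[anion]ᵢ) / (Σ P·[cation]ᵢ + Σ P·[anion]ₒ)]
Numerator = 1×2.87 + 11×107 + 0.38×17.4 = 1186
Denominator = 1×109 + 11×20.9 + 0.38×95.3 = 375.1
Vm = 59.9 · log₁₀(3.163) = 59.9 × (0.5001) = 29.96 mV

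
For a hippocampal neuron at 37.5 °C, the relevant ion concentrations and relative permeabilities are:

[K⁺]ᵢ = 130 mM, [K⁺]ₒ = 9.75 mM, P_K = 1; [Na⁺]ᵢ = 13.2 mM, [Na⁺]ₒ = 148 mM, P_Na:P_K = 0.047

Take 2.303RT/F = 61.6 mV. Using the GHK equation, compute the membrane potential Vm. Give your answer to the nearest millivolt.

Vm = 61.6 · log₁₀[(Σ P·[cation]ₒ + Σ P·[anion]ᵢ) / (Σ P·[cation]ᵢ + Σ P·[anion]ₒ)]
Numerator = 1×9.75 + 0.047×148 = 16.71
Denominator = 1×130 + 0.047×13.2 = 130.6
Vm = 61.6 · log₁₀(0.1279) = 61.6 × (-0.8931) = -55.02 mV

-55 mV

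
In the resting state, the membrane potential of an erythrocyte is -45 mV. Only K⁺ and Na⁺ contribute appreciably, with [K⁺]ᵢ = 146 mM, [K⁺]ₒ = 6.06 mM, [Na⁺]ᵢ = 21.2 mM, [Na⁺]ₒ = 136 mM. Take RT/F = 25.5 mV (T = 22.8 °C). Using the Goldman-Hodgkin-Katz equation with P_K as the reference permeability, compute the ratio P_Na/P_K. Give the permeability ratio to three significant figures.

0.143

Let α = P_Na/P_K. GHK: Vm = 25.5·ln[(Kₒ + α·Naₒ)/(Kᵢ + α·Naᵢ)].
e^(Vm/25.5) = e^(-45.0/25.5) = 0.17124
So 0.17124·(Kᵢ + α·Naᵢ) = Kₒ + α·Naₒ → α = (0.17124·146.0 − 6.06) / (136.0 − 0.17124·21.2)
α = (25 − 6.06) / (136.0 − 3.63) = 18.94/132.4 = 0.1431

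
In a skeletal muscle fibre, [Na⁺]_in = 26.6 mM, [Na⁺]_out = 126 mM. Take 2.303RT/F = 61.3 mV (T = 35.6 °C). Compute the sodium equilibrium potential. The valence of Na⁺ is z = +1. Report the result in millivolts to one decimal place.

E = (61.3/z) · log₁₀([Na⁺]_out/[Na⁺]_in) with z = +1.
= (61.3/1) · log₁₀(126/26.6) = 61.30 · log₁₀(4.737)
= 61.30 · (0.6755) = 41.41 mV

41.4 mV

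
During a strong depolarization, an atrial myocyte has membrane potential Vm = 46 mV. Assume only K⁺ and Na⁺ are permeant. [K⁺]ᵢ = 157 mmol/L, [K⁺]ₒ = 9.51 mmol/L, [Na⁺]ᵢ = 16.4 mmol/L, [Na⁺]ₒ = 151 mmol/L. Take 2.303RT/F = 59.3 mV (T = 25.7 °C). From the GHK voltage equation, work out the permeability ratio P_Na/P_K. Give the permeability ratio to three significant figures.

17.4

Let α = P_Na/P_K. GHK: Vm = 59.3·log₁₀[(Kₒ + α·Naₒ)/(Kᵢ + α·Naᵢ)].
10^(Vm/59.3) = 10^(46.0/59.3) = 5.9665
So 5.9665·(Kᵢ + α·Naᵢ) = Kₒ + α·Naₒ → α = (5.9665·157.0 − 9.51) / (151.0 − 5.9665·16.4)
α = (936.7 − 9.51) / (151.0 − 97.85) = 927.2/53.15 = 17.45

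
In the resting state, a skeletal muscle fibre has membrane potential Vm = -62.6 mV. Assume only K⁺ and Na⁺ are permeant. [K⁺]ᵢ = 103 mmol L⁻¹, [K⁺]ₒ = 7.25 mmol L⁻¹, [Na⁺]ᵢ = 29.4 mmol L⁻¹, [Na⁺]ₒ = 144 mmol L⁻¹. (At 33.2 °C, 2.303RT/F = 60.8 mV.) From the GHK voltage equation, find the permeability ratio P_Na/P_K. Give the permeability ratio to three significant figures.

0.0168

Let α = P_Na/P_K. GHK: Vm = 60.8·log₁₀[(Kₒ + α·Naₒ)/(Kᵢ + α·Naᵢ)].
10^(Vm/60.8) = 10^(-62.6/60.8) = 0.09341
So 0.09341·(Kᵢ + α·Naᵢ) = Kₒ + α·Naₒ → α = (0.09341·103.0 − 7.25) / (144.0 − 0.09341·29.4)
α = (9.621 − 7.25) / (144.0 − 2.746) = 2.371/141.3 = 0.01679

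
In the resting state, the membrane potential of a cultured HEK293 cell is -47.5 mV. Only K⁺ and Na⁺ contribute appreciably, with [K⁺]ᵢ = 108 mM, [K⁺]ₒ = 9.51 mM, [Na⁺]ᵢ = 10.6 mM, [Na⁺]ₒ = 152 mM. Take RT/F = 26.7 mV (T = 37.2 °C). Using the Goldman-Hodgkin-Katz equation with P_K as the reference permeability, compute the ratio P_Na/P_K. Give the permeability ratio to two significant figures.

Let α = P_Na/P_K. GHK: Vm = 26.7·ln[(Kₒ + α·Naₒ)/(Kᵢ + α·Naᵢ)].
e^(Vm/26.7) = e^(-47.5/26.7) = 0.1688
So 0.1688·(Kᵢ + α·Naᵢ) = Kₒ + α·Naₒ → α = (0.1688·108.0 − 9.51) / (152.0 − 0.1688·10.6)
α = (18.23 − 9.51) / (152.0 − 1.789) = 8.721/150.2 = 0.05806

0.058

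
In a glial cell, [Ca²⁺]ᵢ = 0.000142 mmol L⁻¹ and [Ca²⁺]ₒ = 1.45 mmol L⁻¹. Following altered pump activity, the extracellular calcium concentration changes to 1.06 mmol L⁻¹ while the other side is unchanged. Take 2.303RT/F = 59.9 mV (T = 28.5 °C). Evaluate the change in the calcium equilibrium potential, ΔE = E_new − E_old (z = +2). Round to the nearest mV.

E_old = (59.9/2)·log₁₀(1.45/0.000142) = 120.07 mV
E_new = (59.9/2)·log₁₀(1.06/0.000142) = 116.00 mV
ΔE = 116.00 − (120.07) = -4.08 mV

-4 mV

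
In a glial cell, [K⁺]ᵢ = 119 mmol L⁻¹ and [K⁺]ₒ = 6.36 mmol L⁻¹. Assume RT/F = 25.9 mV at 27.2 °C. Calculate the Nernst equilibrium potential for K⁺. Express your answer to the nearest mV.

-76 mV

E = (25.9/z) · ln([K⁺]_out/[K⁺]_in) with z = +1.
= (25.9/1) · ln(6.36/119) = 25.90 · ln(0.05345)
= 25.90 · (-2.9291) = -75.86 mV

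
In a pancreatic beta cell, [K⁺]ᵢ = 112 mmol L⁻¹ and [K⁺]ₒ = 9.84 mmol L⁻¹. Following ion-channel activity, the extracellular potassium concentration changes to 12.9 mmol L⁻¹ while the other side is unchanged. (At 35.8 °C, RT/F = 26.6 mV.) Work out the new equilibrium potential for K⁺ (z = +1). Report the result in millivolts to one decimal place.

-57.5 mV

After the shift: [K⁺]_out = 12.9, [K⁺]_in = 112 mmol L⁻¹.
E_new = (26.6/1)·ln(12.9/112) = 26.60 · (-2.1613) = -57.49 mV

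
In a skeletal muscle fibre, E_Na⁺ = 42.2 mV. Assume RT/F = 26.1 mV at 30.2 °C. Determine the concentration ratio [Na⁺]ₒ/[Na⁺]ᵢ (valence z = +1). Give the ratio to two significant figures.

5.0

ln([out]/[in]) = E·z/(26.1) = 42.2 × 1 / 26.1 = 1.6169
[out]/[in] = e^(1.6169) = 5.037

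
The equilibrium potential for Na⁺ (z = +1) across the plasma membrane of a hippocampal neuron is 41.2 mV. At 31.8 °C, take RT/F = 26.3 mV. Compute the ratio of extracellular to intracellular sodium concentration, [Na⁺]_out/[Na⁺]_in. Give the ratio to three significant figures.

4.79

ln([out]/[in]) = E·z/(26.3) = 41.2 × 1 / 26.3 = 1.5665
[out]/[in] = e^(1.5665) = 4.79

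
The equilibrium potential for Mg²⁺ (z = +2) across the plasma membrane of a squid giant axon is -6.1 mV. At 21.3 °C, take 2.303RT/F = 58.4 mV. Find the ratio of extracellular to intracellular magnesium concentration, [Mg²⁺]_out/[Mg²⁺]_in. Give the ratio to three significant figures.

log₁₀([out]/[in]) = E·z/(58.4) = -6.1 × 2 / 58.4 = -0.2089
[out]/[in] = 10^(-0.2089) = 0.6182

0.618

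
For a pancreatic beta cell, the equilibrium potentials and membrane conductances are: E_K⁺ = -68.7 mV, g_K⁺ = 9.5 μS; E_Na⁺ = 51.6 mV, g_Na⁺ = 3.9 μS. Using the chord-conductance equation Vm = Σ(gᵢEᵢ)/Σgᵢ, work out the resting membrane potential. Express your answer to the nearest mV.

Σ gᵢEᵢ = 9.5·(-68.7) + 3.9·(51.6) = -451.41
Σ gᵢ = 9.5 + 3.9 = 13.4
Vm = -451.41 / 13.4 = -33.69 mV

-34 mV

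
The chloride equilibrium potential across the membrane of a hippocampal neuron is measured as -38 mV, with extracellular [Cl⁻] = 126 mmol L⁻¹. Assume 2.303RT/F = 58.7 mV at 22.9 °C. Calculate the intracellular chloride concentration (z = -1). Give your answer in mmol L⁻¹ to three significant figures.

Nernst: E = (58.7/-1) · log₁₀([out]/[in]), so log₁₀([out]/[in]) = -38.0 × -1 / 58.7 = 0.6474.
[out]/[in] = 10^(0.6474) = 4.44.
[in] = 126 / 4.44 = 28.38 mmol L⁻¹.

28.4 mmol L⁻¹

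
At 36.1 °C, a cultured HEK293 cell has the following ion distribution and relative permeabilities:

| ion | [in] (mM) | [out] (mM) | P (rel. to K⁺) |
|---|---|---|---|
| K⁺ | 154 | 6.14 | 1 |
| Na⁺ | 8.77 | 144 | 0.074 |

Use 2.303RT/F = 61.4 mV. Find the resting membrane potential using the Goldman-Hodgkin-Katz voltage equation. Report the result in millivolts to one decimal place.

Vm = 61.4 · log₁₀[(Σ P·[cation]ₒ + Σ P·[anion]ᵢ) / (Σ P·[cation]ᵢ + Σ P·[anion]ₒ)]
Numerator = 1×6.14 + 0.074×144 = 16.8
Denominator = 1×154 + 0.074×8.77 = 154.6
Vm = 61.4 · log₁₀(0.10861) = 61.4 × (-0.9641) = -59.20 mV

-59.2 mV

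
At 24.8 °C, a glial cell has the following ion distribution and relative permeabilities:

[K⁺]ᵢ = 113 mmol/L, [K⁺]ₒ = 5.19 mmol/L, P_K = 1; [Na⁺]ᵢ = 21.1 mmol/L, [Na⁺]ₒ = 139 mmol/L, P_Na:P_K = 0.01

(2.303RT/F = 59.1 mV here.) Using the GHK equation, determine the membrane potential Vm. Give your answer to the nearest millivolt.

Vm = 59.1 · log₁₀[(Σ P·[cation]ₒ + Σ P·[anion]ᵢ) / (Σ P·[cation]ᵢ + Σ P·[anion]ₒ)]
Numerator = 1×5.19 + 0.01×139 = 6.58
Denominator = 1×113 + 0.01×21.1 = 113.2
Vm = 59.1 · log₁₀(0.058122) = 59.1 × (-1.2357) = -73.03 mV

-73 mV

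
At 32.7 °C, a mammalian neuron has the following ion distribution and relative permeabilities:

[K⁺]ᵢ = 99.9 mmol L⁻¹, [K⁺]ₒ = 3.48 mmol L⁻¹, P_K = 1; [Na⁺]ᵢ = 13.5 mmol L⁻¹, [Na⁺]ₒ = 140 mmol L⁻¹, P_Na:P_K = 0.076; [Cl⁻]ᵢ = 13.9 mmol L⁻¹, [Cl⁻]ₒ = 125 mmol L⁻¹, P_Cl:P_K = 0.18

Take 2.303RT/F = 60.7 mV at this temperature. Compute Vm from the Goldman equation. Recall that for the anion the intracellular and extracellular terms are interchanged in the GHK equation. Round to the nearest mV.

-53 mV

Vm = 60.7 · log₁₀[(Σ P·[cation]ₒ + Σ P·[anion]ᵢ) / (Σ P·[cation]ᵢ + Σ P·[anion]ₒ)]
Numerator = 1×3.48 + 0.076×140 + 0.18×13.9 = 16.62
Denominator = 1×99.9 + 0.076×13.5 + 0.18×125 = 123.4
Vm = 60.7 · log₁₀(0.13467) = 60.7 × (-0.8707) = -52.85 mV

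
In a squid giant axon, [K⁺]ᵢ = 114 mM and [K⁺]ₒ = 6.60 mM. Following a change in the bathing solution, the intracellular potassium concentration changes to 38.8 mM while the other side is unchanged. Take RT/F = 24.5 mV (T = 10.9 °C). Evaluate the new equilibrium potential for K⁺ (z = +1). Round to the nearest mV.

-43 mV

After the shift: [K⁺]_out = 6.60, [K⁺]_in = 38.8 mM.
E_new = (24.5/1)·ln(6.60/38.8) = 24.50 · (-1.7714) = -43.40 mV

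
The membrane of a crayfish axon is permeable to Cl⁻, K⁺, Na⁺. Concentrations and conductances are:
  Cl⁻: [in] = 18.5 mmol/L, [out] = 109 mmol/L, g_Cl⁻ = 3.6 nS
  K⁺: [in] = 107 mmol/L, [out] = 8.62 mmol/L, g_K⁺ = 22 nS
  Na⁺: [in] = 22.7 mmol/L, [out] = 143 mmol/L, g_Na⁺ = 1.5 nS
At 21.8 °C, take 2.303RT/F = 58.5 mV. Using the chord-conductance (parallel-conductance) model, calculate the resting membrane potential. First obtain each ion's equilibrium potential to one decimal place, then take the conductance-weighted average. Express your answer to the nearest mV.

-55 mV

E_Cl⁻ = (58.5/-1)·log₁₀(109/18.5) = -45.1 mV
E_K⁺ = (58.5/1)·log₁₀(8.62/107) = -64.0 mV
E_Na⁺ = (58.5/1)·log₁₀(143/22.7) = 46.8 mV
Vm = (Σ gᵢEᵢ)/(Σ gᵢ) = (3.6·-45.1 + 22·-64.0 + 1.5·46.8) / (3.6 + 22 + 1.5)
= -1500.16 / 27.1 = -55.36 mV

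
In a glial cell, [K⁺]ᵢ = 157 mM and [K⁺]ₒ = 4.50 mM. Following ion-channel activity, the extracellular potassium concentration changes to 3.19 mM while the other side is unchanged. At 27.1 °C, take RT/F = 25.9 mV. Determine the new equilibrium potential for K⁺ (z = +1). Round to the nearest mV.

After the shift: [K⁺]_out = 3.19, [K⁺]_in = 157 mM.
E_new = (25.9/1)·ln(3.19/157) = 25.90 · (-3.8962) = -100.91 mV

-101 mV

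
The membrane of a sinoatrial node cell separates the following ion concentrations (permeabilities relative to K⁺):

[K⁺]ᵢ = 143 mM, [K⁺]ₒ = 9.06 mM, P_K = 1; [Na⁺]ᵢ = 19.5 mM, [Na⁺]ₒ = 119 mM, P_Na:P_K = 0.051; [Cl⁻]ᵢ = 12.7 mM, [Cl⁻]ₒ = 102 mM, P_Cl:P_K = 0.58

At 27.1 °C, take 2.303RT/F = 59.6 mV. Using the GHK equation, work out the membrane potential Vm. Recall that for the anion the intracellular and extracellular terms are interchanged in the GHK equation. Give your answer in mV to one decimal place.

-57.0 mV

Vm = 59.6 · log₁₀[(Σ P·[cation]ₒ + Σ P·[anion]ᵢ) / (Σ P·[cation]ᵢ + Σ P·[anion]ₒ)]
Numerator = 1×9.06 + 0.051×119 + 0.58×12.7 = 22.5
Denominator = 1×143 + 0.051×19.5 + 0.58×102 = 203.2
Vm = 59.6 · log₁₀(0.11073) = 59.6 × (-0.9557) = -56.96 mV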